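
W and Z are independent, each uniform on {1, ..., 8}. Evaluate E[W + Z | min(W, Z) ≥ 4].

12

P(min(W, Z) ≥ 4) = 25/64.
Summing (W+Z)·P(x,y) over outcomes with min(W, Z) ≥ 4 gives 75/16.
E[W + Z | min(W, Z) ≥ 4] = (75/16) / (25/64) = 12.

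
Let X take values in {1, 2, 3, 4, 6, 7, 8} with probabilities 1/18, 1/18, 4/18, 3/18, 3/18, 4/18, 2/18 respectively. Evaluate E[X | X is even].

P(X is even) = 1/2.
Σ over the event: 2·1/18 + 4·1/6 + 6·1/6 + 8·1/9 = 8/3.
E[X | X is even] = (8/3) / (1/2) = 16/3.

16/3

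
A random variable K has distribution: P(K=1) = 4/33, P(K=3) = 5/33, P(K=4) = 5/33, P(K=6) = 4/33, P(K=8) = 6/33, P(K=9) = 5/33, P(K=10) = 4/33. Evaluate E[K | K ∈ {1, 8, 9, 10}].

137/19

P(K ∈ {1, 8, 9, 10}) = 19/33.
Σ over the event: 1·4/33 + 8·2/11 + 9·5/33 + 10·4/33 = 137/33.
E[K | K ∈ {1, 8, 9, 10}] = (137/33) / (19/33) = 137/19.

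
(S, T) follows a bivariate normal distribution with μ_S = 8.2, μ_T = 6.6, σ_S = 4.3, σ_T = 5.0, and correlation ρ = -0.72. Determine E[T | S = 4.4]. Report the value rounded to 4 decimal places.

The regression of T on S has slope ρ·σ_T/σ_S and passes through (μ_S, μ_T).
E[T | S=4.4] = 6.6 + (-0.72)·(5.0/4.3)·(4.4 − (8.2)) = 6.6 + (-0.83721)·(-3.8) = 9.7814.

9.7814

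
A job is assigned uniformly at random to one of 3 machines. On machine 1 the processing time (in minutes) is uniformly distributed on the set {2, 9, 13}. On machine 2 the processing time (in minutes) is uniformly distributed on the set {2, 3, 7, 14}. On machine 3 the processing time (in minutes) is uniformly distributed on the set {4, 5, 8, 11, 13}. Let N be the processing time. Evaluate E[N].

227/30

E[N | machine 1] = (2+9+13)/3 = 8.
E[N | machine 2] = (2+3+7+14)/4 = 13/2.
E[N | machine 3] = (4+5+8+11+13)/5 = 41/5.
By the law of total expectation,
E[N] = (1/3)·(8) + (1/3)·(13/2) + (1/3)·(41/5) = 227/30.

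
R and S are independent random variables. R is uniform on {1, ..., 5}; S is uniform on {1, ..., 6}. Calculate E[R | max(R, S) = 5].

Outcomes with max(R, S) = 5: (1,5), (2,5), (3,5), (4,5), (5,1), (5,2), (5,3), (5,4), (5,5), each with probability 1/30.
E[R | max(R, S) = 5] = (1 + 2 + 3 + 4 + 5 + 5 + 5 + 5 + 5) / 9 = 35/9.

35/9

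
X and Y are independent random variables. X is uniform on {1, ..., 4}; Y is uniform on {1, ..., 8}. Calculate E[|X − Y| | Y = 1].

3/2

Outcomes with Y = 1: (1,1), (2,1), (3,1), (4,1), each with probability 1/32.
E[|X − Y| | Y = 1] = (0 + 1 + 2 + 3) / 4 = 3/2.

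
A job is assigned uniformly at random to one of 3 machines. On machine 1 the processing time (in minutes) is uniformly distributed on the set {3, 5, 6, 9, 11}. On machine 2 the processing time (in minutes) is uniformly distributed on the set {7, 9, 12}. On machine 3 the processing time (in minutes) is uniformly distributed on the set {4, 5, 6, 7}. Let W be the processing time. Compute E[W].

649/90

E[W | machine 1] = (3+5+6+9+11)/5 = 34/5.
E[W | machine 2] = (7+9+12)/3 = 28/3.
E[W | machine 3] = (4+5+6+7)/4 = 11/2.
By the law of total expectation,
E[W] = (1/3)·(34/5) + (1/3)·(28/3) + (1/3)·(11/2) = 649/90.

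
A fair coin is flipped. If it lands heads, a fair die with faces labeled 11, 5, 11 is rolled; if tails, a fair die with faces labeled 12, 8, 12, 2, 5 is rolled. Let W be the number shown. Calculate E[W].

42/5

E[W | heads] = (11+5+11)/3 = 9.
E[W | tails] = (12+8+12+2+5)/5 = 39/5.
E[W] = (1/2)·(9) + (1/2)·(39/5) = 42/5.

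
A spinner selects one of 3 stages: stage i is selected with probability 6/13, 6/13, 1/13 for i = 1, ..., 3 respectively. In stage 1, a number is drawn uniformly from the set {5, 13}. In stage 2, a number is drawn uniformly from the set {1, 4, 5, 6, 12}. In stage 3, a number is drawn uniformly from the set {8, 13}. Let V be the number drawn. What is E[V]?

981/130

E[V | stage 1] = (5+13)/2 = 9.
E[V | stage 2] = (1+4+5+6+12)/5 = 28/5.
E[V | stage 3] = (8+13)/2 = 21/2.
By the law of total expectation,
E[V] = (6/13)·(9) + (6/13)·(28/5) + (1/13)·(21/2) = 981/130.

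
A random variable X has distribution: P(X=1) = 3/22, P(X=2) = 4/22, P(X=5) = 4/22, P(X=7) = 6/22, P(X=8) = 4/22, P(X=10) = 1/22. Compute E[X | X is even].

P(X is even) = 9/22.
Σ over the event: 2·2/11 + 8·2/11 + 10·1/22 = 25/11.
E[X | X is even] = (25/11) / (9/22) = 50/9.

50/9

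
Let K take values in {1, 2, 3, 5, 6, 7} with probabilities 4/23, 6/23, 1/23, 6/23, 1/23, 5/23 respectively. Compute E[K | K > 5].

41/6

P(K > 5) = 6/23.
Σ over the event: 6·1/23 + 7·5/23 = 41/23.
E[K | K > 5] = (41/23) / (6/23) = 41/6.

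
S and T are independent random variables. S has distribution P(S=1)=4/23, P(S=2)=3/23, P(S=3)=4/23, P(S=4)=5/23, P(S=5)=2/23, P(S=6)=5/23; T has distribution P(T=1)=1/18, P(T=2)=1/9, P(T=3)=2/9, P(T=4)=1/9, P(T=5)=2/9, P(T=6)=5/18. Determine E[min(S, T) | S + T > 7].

P(S + T > 7) = 221/414.
Summing min(S,T)·P(x,y) over outcomes with S + T > 7 gives 143/69.
E[min(S, T) | S + T > 7] = (143/69) / (221/414) = 66/17.

66/17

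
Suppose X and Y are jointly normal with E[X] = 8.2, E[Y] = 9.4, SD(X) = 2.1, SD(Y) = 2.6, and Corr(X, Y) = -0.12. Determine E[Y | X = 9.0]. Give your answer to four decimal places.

For a bivariate normal, E[Y | X=x] = μ_Y + ρ·(σ_Y/σ_X)·(x − μ_X).
E[Y | X=9.0] = 9.4 + (-0.12)·(2.6/2.1)·(9.0 − (8.2)) = 9.4 + (-0.14857)·(0.8) = 9.2811.

9.2811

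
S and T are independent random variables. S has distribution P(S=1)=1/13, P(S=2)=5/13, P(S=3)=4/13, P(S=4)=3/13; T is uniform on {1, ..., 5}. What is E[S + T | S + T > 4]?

P(S + T > 4) = 48/65.
Summing (S+T)·P(x,y) over outcomes with S + T > 4 gives 62/13.
E[S + T | S + T > 4] = (62/13) / (48/65) = 155/24.

155/24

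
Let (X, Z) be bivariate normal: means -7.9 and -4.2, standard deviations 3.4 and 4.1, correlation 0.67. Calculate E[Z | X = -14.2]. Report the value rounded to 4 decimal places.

For a bivariate normal, E[Z | X=x] = μ_Z + ρ·(σ_Z/σ_X)·(x − μ_X).
E[Z | X=-14.2] = -4.2 + (0.67)·(4.1/3.4)·(-14.2 − (-7.9)) = -4.2 + (0.80794)·(-6.3) = -9.2900.

-9.2900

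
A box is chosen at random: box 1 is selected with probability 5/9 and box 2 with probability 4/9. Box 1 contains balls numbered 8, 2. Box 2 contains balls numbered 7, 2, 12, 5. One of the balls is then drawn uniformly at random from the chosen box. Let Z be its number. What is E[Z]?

E[Z | box 1] = (8+2)/2 = 5.
E[Z | box 2] = (7+2+12+5)/4 = 13/2.
E[Z] = (5/9)·(5) + (4/9)·(13/2) = 17/3.

17/3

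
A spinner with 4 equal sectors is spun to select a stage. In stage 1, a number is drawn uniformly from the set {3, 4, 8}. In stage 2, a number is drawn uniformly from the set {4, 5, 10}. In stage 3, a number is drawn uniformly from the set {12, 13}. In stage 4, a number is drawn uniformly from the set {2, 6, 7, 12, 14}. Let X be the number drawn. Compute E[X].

E[X | stage 1] = (3+4+8)/3 = 5.
E[X | stage 2] = (4+5+10)/3 = 19/3.
E[X | stage 3] = (12+13)/2 = 25/2.
E[X | stage 4] = (2+6+7+12+14)/5 = 41/5.
By the law of total expectation,
E[X] = (1/4)·(5) + (1/4)·(19/3) + (1/4)·(25/2) + (1/4)·(41/5) = 961/120.

961/120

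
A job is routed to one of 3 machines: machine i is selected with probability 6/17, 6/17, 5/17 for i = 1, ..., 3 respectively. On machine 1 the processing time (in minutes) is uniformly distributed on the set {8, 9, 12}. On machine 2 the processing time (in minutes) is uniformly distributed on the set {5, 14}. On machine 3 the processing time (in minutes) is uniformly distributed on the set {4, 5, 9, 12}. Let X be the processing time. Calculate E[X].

E[X | machine 1] = (8+9+12)/3 = 29/3.
E[X | machine 2] = (5+14)/2 = 19/2.
E[X | machine 3] = (4+5+9+12)/4 = 15/2.
E[X] = (6/17)·(29/3) + (6/17)·(19/2) + (5/17)·(15/2) = 305/34.

305/34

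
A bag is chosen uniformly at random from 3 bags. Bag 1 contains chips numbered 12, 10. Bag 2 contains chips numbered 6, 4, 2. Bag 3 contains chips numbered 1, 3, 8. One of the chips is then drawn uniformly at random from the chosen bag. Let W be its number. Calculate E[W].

19/3

E[W | bag 1] = (12+10)/2 = 11.
E[W | bag 2] = (6+4+2)/3 = 4.
E[W | bag 3] = (1+3+8)/3 = 4.
By the law of total expectation,
E[W] = (1/3)·(11) + (1/3)·(4) + (1/3)·(4) = 19/3.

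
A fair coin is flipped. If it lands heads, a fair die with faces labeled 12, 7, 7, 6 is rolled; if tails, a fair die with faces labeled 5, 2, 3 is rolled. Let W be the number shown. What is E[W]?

E[W | heads] = (12+7+7+6)/4 = 8.
E[W | tails] = (5+2+3)/3 = 10/3.
By the law of total expectation,
E[W] = (1/2)·(8) + (1/2)·(10/3) = 17/3.

17/3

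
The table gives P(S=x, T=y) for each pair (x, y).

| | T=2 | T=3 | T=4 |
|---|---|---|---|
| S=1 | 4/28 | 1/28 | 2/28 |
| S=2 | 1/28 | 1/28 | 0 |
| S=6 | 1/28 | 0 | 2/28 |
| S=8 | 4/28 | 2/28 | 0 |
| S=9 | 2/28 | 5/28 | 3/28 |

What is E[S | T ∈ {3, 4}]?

105/16

P(T ∈ {3, 4}) = 4/7.
Σ S·P over the event = 1·(1/28) + 1·(2/28) + 2·(1/28) + 6·(2/28) + 8·(2/28) + 9·(5/28) + 9·(3/28) = 15/4.
E[S | T ∈ {3, 4}] = (15/4) / (4/7) = 105/16.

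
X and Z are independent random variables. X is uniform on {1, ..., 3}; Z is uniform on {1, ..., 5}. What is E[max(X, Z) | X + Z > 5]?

P(X + Z > 5) = 2/5.
Summing max(X,Z)·P(x,y) over outcomes with X + Z > 5 gives 26/15.
E[max(X, Z) | X + Z > 5] = (26/15) / (2/5) = 13/3.

13/3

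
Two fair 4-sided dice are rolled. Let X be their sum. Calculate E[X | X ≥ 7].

22/3

P(X ≥ 7) = 3/16.
Σ over the event: 7·1/8 + 8·1/16 = 11/8.
E[X | X ≥ 7] = (11/8) / (3/16) = 22/3.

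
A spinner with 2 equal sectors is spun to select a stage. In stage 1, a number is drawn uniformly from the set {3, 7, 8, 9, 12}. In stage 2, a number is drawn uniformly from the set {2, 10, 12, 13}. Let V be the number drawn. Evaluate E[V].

341/40

E[V | stage 1] = (3+7+8+9+12)/5 = 39/5.
E[V | stage 2] = (2+10+12+13)/4 = 37/4.
E[V] = (1/2)·(39/5) + (1/2)·(37/4) = 341/40.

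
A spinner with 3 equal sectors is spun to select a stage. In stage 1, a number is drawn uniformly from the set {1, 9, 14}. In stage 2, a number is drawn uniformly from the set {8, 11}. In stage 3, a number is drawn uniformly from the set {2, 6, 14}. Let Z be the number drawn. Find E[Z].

E[Z | stage 1] = (1+9+14)/3 = 8.
E[Z | stage 2] = (8+11)/2 = 19/2.
E[Z | stage 3] = (2+6+14)/3 = 22/3.
E[Z] = (1/3)·(8) + (1/3)·(19/2) + (1/3)·(22/3) = 149/18.

149/18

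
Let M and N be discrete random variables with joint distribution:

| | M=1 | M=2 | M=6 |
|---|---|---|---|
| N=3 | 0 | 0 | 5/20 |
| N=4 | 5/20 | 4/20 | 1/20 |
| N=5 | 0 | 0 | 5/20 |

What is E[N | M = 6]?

P(M = 6) = 11/20.
Σ N·P over the event = 3·(5/20) + 4·(1/20) + 5·(5/20) = 11/5.
E[N | M = 6] = (11/5) / (11/20) = 4.

4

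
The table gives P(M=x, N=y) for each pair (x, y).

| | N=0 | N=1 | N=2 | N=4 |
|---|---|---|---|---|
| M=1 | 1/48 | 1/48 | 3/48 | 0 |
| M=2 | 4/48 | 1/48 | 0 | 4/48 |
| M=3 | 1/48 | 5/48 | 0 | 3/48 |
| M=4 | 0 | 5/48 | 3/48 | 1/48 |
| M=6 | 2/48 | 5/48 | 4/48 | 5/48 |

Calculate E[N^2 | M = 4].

P(M = 4) = 3/16.
Σ N^2·P over the event = 1·(5/48) + 4·(3/48) + 16·(1/48) = 11/16.
E[N^2 | M = 4] = (11/16) / (3/16) = 11/3.

11/3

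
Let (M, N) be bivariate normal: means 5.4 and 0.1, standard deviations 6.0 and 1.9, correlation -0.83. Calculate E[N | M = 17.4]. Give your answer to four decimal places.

For a bivariate normal, E[N | M=x] = μ_N + ρ·(σ_N/σ_M)·(x − μ_M).
E[N | M=17.4] = 0.1 + (-0.83)·(1.9/6.0)·(17.4 − (5.4)) = 0.1 + (-0.26283)·(12) = -3.0540.

-3.0540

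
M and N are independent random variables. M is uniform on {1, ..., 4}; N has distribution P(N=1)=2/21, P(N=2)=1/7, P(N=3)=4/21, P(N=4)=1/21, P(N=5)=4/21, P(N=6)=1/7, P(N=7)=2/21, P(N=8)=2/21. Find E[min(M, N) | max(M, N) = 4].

30/13

P(max(M, N) = 4) = 13/84.
Summing min(M,N)·P(x,y) over outcomes with max(M, N) = 4 gives 5/14.
E[min(M, N) | max(M, N) = 4] = (5/14) / (13/84) = 30/13.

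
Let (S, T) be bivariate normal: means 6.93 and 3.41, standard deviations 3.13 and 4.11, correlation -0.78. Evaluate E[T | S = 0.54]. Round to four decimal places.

E[T | S=x] = μ_T + ρ(σ_T/σ_S)(x − μ_S) for jointly normal variables.
E[T | S=0.54] = 3.41 + (-0.78)·(4.11/3.13)·(0.54 − (6.93)) = 3.41 + (-1.024217)·(-6.39) = 9.9547.

9.9547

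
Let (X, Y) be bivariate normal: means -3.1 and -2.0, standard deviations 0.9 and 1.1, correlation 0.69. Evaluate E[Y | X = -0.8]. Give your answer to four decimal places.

E[Y | X=x] = μ_Y + ρ(σ_Y/σ_X)(x − μ_X) for jointly normal variables.
E[Y | X=-0.8] = -2.0 + (0.69)·(1.1/0.9)·(-0.8 − (-3.1)) = -2.0 + (0.84333)·(2.3) = -0.0603.

-0.0603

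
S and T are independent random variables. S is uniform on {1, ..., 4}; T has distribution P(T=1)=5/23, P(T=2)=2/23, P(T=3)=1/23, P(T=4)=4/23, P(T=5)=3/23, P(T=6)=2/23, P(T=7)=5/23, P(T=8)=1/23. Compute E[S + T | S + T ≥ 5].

P(S + T ≥ 5) = 18/23.
Summing (S+T)·P(x,y) over outcomes with S + T ≥ 5 gives 559/92.
E[S + T | S + T ≥ 5] = (559/92) / (18/23) = 559/72.

559/72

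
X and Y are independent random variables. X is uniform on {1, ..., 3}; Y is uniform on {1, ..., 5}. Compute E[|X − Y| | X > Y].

4/3

Outcomes with X > Y: (2,1), (3,1), (3,2), each with probability 1/15.
E[|X − Y| | X > Y] = (1 + 2 + 1) / 3 = 4/3.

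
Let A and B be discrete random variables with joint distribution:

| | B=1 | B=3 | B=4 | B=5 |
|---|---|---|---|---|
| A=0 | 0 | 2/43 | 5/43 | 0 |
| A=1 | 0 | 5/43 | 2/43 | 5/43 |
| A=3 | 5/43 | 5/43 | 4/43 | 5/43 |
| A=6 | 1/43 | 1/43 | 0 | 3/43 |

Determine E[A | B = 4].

P(B = 4) = 11/43.
Summing A·P(A=x,B=y) over the conditioning event gives 14/43.
E[A | B = 4] = (14/43) / (11/43) = 14/11.

14/11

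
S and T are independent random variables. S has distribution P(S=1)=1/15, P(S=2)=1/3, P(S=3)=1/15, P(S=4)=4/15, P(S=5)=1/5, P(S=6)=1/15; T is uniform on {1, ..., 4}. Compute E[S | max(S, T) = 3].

P(max(S, T) = 3) = 3/20.
Summing S·P(x,y) over outcomes with max(S, T) = 3 gives 1/3.
E[S | max(S, T) = 3] = (1/3) / (3/20) = 20/9.

20/9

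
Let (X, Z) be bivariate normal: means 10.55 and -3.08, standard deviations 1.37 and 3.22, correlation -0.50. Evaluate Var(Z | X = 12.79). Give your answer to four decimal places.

For a bivariate normal, Var(Z | X=x) = σ_Z²(1 − ρ²).
Var(Z | X=12.79) = (3.22)²·(1 − (-0.50)²) = 10.3684·0.75 = 7.7763.

7.7763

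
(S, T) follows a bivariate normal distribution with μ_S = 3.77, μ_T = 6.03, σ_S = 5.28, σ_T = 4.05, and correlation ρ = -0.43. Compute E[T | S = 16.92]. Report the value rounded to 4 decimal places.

E[T | S=x] = μ_T + ρ(σ_T/σ_S)(x − μ_S) for jointly normal variables.
E[T | S=16.92] = 6.03 + (-0.43)·(4.05/5.28)·(16.92 − (3.77)) = 6.03 + (-0.32983)·(13.15) = 1.6927.

1.6927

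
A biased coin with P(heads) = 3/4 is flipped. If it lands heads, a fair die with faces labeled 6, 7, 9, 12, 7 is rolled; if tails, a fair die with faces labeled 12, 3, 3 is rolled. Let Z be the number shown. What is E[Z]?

153/20

E[Z | heads] = (6+7+9+12+7)/5 = 41/5.
E[Z | tails] = (12+3+3)/3 = 6.
E[Z] = (3/4)·(41/5) + (1/4)·(6) = 153/20.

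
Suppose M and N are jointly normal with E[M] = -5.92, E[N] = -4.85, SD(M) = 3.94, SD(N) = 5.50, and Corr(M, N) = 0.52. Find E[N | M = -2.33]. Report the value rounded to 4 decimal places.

-2.2441

E[N | M=x] = μ_N + ρ(σ_N/σ_M)(x − μ_M) for jointly normal variables.
E[N | M=-2.33] = -4.85 + (0.52)·(5.50/3.94)·(-2.33 − (-5.92)) = -4.85 + (0.72589)·(3.59) = -2.2441.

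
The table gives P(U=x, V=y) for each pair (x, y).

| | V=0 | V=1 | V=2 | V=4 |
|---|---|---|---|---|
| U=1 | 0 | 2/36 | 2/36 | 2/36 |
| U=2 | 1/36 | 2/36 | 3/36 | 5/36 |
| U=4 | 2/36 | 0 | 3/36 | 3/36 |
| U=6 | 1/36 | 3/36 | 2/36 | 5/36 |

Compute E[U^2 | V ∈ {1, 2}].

252/17

P(V ∈ {1, 2}) = 17/36.
Σ U^2·P over the event = 1·(2/36) + 1·(2/36) + 4·(2/36) + 4·(3/36) + 16·(3/36) + 36·(3/36) + 36·(2/36) = 7.
E[U^2 | V ∈ {1, 2}] = (7) / (17/36) = 252/17.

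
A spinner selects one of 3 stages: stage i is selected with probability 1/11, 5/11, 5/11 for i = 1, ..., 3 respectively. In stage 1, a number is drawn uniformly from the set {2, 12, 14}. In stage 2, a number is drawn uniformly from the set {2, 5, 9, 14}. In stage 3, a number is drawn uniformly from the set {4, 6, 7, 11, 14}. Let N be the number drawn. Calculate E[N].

533/66

E[N | stage 1] = (2+12+14)/3 = 28/3.
E[N | stage 2] = (2+5+9+14)/4 = 15/2.
E[N | stage 3] = (4+6+7+11+14)/5 = 42/5.
E[N] = (1/11)·(28/3) + (5/11)·(15/2) + (5/11)·(42/5) = 533/66.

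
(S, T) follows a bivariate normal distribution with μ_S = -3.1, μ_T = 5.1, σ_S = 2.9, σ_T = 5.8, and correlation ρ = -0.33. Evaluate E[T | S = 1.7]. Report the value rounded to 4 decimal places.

E[T | S=x] = μ_T + ρ(σ_T/σ_S)(x − μ_S) for jointly normal variables.
E[T | S=1.7] = 5.1 + (-0.33)·(5.8/2.9)·(1.7 − (-3.1)) = 5.1 + (-0.66)·(4.8) = 1.9320.

1.9320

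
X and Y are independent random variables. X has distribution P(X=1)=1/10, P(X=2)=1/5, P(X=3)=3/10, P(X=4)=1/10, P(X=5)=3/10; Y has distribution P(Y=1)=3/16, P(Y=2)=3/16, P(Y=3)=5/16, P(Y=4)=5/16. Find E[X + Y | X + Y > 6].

249/32

P(X + Y > 6) = 2/5.
Summing (X+Y)·P(x,y) over outcomes with X + Y > 6 gives 249/80.
E[X + Y | X + Y > 6] = (249/80) / (2/5) = 249/32.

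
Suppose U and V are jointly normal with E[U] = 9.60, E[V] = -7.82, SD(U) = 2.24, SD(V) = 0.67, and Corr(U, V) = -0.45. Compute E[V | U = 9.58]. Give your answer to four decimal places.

-7.8173

E[V | U=x] = μ_V + ρ(σ_V/σ_U)(x − μ_U) for jointly normal variables.
E[V | U=9.58] = -7.82 + (-0.45)·(0.67/2.24)·(9.58 − (9.60)) = -7.82 + (-0.1346)·(-0.02) = -7.8173.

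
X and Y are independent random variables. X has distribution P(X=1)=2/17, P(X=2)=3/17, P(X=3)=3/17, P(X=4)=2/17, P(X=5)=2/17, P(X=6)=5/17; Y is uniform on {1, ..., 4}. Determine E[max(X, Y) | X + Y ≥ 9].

35/6

P(X + Y ≥ 9) = 3/17.
Summing max(X,Y)·P(x,y) over outcomes with X + Y ≥ 9 gives 35/34.
E[max(X, Y) | X + Y ≥ 9] = (35/34) / (3/17) = 35/6.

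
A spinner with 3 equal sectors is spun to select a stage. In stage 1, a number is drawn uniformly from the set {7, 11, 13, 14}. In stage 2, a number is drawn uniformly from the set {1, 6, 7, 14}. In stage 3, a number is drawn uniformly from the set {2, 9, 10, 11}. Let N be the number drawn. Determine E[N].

E[N | stage 1] = (7+11+13+14)/4 = 45/4.
E[N | stage 2] = (1+6+7+14)/4 = 7.
E[N | stage 3] = (2+9+10+11)/4 = 8.
By the law of total expectation,
E[N] = (1/3)·(45/4) + (1/3)·(7) + (1/3)·(8) = 35/4.

35/4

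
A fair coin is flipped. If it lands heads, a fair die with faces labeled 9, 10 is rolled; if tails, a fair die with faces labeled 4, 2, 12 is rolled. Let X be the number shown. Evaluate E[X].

31/4

E[X | heads] = (9+10)/2 = 19/2.
E[X | tails] = (4+2+12)/3 = 6.
By the law of total expectation,
E[X] = (1/2)·(19/2) + (1/2)·(6) = 31/4.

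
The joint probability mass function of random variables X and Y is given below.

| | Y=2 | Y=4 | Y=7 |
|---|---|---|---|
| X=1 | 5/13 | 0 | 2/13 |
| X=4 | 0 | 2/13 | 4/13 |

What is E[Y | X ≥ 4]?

6

P(X ≥ 4) = 6/13.
Σ Y·P over the event = 4·(2/13) + 7·(4/13) = 36/13.
E[Y | X ≥ 4] = (36/13) / (6/13) = 6.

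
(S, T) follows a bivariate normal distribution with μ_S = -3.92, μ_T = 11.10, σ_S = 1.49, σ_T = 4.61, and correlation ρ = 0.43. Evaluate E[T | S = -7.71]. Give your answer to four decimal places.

6.0578

The regression of T on S has slope ρ·σ_T/σ_S and passes through (μ_S, μ_T).
E[T | S=-7.71] = 11.10 + (0.43)·(4.61/1.49)·(-7.71 − (-3.92)) = 11.10 + (1.3304)·(-3.79) = 6.0578.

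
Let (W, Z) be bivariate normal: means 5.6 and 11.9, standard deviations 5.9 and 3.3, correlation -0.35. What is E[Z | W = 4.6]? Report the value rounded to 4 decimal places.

12.0958

The regression of Z on W has slope ρ·σ_Z/σ_W and passes through (μ_W, μ_Z).
E[Z | W=4.6] = 11.9 + (-0.35)·(3.3/5.9)·(4.6 − (5.6)) = 11.9 + (-0.19576)·(-1) = 12.0958.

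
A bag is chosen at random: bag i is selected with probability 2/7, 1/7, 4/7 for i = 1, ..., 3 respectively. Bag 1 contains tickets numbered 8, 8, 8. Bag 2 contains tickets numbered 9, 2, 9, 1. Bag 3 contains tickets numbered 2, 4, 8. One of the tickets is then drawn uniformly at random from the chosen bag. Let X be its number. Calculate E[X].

479/84

E[X | bag 1] = (8+8+8)/3 = 8.
E[X | bag 2] = (9+2+9+1)/4 = 21/4.
E[X | bag 3] = (2+4+8)/3 = 14/3.
By the law of total expectation,
E[X] = (2/7)·(8) + (1/7)·(21/4) + (4/7)·(14/3) = 479/84.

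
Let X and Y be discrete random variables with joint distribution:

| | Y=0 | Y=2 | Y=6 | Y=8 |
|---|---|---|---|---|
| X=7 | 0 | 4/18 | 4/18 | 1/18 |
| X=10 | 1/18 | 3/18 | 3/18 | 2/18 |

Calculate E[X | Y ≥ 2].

P(Y ≥ 2) = 17/18.
Σ X·P over the event = 7·(4/18) + 7·(4/18) + 7·(1/18) + 10·(3/18) + 10·(3/18) + 10·(2/18) = 143/18.
E[X | Y ≥ 2] = (143/18) / (17/18) = 143/17.

143/17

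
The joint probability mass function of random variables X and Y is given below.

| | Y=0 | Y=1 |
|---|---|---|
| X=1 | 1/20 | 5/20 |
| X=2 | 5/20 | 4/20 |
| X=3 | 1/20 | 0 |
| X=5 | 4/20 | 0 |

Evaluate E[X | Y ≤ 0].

34/11

P(Y ≤ 0) = 11/20.
Σ X·P over the event = 1·(1/20) + 2·(5/20) + 3·(1/20) + 5·(4/20) = 17/10.
E[X | Y ≤ 0] = (17/10) / (11/20) = 34/11.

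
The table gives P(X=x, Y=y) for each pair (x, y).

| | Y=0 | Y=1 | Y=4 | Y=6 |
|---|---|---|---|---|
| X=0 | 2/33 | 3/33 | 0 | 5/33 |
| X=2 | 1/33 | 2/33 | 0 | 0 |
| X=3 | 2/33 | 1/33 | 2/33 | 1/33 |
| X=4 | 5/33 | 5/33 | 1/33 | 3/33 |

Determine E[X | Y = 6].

P(Y = 6) = 3/11.
Σ X·P over the event = 0·(5/33) + 3·(1/33) + 4·(3/33) = 5/11.
E[X | Y = 6] = (5/11) / (3/11) = 5/3.

5/3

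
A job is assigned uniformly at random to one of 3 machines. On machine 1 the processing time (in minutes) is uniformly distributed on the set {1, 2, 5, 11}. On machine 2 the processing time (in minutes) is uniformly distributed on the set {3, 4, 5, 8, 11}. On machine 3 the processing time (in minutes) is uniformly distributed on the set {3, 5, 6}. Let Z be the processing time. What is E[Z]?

937/180

E[Z | machine 1] = (1+2+5+11)/4 = 19/4.
E[Z | machine 2] = (3+4+5+8+11)/5 = 31/5.
E[Z | machine 3] = (3+5+6)/3 = 14/3.
E[Z] = (1/3)·(19/4) + (1/3)·(31/5) + (1/3)·(14/3) = 937/180.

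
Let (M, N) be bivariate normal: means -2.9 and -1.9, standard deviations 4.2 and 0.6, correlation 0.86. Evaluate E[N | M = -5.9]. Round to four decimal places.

-2.2686

E[N | M=x] = μ_N + ρ(σ_N/σ_M)(x − μ_M) for jointly normal variables.
E[N | M=-5.9] = -1.9 + (0.86)·(0.6/4.2)·(-5.9 − (-2.9)) = -1.9 + (0.12286)·(-3) = -2.2686.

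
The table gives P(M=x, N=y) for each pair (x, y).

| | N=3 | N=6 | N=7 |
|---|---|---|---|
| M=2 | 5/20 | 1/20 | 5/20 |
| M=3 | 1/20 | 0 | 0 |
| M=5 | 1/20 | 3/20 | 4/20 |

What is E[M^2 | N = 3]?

P(N = 3) = 7/20.
Σ M^2·P over the event = 4·(5/20) + 9·(1/20) + 25·(1/20) = 27/10.
E[M^2 | N = 3] = (27/10) / (7/20) = 54/7.

54/7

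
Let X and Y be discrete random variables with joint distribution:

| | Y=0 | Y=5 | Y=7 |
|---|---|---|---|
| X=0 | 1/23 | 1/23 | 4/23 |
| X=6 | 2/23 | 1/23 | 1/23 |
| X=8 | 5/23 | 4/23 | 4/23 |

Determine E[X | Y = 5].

19/3

P(Y = 5) = 6/23.
Σ X·P over the event = 0·(1/23) + 6·(1/23) + 8·(4/23) = 38/23.
E[X | Y = 5] = (38/23) / (6/23) = 19/3.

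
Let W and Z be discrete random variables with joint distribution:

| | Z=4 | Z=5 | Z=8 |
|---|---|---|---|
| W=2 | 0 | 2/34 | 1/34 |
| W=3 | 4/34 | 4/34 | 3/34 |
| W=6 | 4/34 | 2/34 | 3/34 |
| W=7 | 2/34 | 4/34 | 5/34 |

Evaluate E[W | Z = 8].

16/3

P(Z = 8) = 6/17.
Σ W·P over the event = 2·(1/34) + 3·(3/34) + 6·(3/34) + 7·(5/34) = 32/17.
E[W | Z = 8] = (32/17) / (6/17) = 16/3.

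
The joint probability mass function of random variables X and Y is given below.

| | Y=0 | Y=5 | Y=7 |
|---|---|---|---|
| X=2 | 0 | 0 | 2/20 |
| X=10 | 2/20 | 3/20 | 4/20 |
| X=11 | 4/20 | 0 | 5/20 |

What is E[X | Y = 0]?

32/3

P(Y = 0) = 3/10.
Σ X·P over the event = 10·(2/20) + 11·(4/20) = 16/5.
E[X | Y = 0] = (16/5) / (3/10) = 32/3.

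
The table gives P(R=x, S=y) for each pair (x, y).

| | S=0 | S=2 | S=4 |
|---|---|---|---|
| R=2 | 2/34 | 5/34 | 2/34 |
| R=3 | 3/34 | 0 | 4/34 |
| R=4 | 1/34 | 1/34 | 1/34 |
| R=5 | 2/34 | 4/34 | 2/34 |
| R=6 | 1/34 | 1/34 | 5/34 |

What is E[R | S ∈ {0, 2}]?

P(S ∈ {0, 2}) = 10/17.
Summing R·P(R=x,S=y) over the conditioning event gives 73/34.
E[R | S ∈ {0, 2}] = (73/34) / (10/17) = 73/20.

73/20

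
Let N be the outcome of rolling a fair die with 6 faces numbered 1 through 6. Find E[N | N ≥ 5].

11/2

Given N ≥ 5, N is equally likely to be any of {5, 6}.
E[N | N ≥ 5] = (5 + 6) / 2 = 11/2.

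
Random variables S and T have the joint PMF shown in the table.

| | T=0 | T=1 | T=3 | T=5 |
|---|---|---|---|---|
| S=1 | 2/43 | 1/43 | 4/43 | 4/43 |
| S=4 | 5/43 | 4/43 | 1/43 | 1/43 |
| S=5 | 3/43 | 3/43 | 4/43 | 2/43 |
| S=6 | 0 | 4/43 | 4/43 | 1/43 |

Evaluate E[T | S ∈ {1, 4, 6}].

66/31

P(S ∈ {1, 4, 6}) = 31/43.
Summing T·P(S=x,T=y) over the conditioning event gives 66/43.
E[T | S ∈ {1, 4, 6}] = (66/43) / (31/43) = 66/31.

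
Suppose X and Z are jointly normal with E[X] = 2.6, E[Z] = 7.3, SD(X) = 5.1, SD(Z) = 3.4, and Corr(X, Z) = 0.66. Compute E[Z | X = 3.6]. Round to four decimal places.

The regression of Z on X has slope ρ·σ_Z/σ_X and passes through (μ_X, μ_Z).
E[Z | X=3.6] = 7.3 + (0.66)·(3.4/5.1)·(3.6 − (2.6)) = 7.3 + (0.44)·(1) = 7.7400.

7.7400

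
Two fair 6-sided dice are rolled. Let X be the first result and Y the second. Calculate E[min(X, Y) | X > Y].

7/3

P(X > Y) = 5/12.
Summing min(X,Y)·P(x,y) over outcomes with X > Y gives 35/36.
E[min(X, Y) | X > Y] = (35/36) / (5/12) = 7/3.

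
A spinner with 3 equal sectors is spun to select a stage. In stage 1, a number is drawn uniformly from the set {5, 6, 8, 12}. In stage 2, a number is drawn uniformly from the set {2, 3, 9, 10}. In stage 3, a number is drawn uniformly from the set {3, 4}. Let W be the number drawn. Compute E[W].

E[W | stage 1] = (5+6+8+12)/4 = 31/4.
E[W | stage 2] = (2+3+9+10)/4 = 6.
E[W | stage 3] = (3+4)/2 = 7/2.
E[W] = (1/3)·(31/4) + (1/3)·(6) + (1/3)·(7/2) = 23/4.

23/4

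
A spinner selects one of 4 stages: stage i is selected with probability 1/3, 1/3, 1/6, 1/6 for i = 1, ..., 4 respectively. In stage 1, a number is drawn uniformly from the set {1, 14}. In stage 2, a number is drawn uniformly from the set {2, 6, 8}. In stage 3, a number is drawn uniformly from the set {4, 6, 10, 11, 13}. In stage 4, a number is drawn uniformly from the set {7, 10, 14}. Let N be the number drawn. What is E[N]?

E[N | stage 1] = (1+14)/2 = 15/2.
E[N | stage 2] = (2+6+8)/3 = 16/3.
E[N | stage 3] = (4+6+10+11+13)/5 = 44/5.
E[N | stage 4] = (7+10+14)/3 = 31/3.
E[N] = (1/3)·(15/2) + (1/3)·(16/3) + (1/6)·(44/5) + (1/6)·(31/3) = 112/15.

112/15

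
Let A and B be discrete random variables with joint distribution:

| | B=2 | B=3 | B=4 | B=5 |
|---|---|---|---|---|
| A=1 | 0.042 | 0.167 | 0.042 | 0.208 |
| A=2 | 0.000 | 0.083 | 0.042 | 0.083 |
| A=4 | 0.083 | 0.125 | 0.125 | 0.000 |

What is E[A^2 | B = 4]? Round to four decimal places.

10.5742

P(B = 4) = 0.209.
Σ A^2·P over the event = 1·(0.042) + 4·(0.042) + 16·(0.125) = 2.210.
E[A^2 | B = 4] = (2.210) / (0.209) = 10.5742.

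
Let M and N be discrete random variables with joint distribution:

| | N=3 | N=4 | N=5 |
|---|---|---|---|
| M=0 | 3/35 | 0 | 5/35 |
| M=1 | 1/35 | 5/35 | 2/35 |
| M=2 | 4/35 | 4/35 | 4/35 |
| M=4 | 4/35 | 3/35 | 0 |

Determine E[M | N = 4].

25/12

P(N = 4) = 12/35.
Σ M·P over the event = 1·(5/35) + 2·(4/35) + 4·(3/35) = 5/7.
E[M | N = 4] = (5/7) / (12/35) = 25/12.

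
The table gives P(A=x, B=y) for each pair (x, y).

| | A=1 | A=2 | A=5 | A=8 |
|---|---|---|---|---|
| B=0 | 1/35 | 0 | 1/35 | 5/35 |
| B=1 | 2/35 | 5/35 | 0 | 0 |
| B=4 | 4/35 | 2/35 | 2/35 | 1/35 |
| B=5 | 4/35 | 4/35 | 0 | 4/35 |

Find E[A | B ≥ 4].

P(B ≥ 4) = 3/5.
Σ A·P over the event = 1·(4/35) + 1·(4/35) + 2·(2/35) + 2·(4/35) + 5·(2/35) + 8·(1/35) + 8·(4/35) = 2.
E[A | B ≥ 4] = (2) / (3/5) = 10/3.

10/3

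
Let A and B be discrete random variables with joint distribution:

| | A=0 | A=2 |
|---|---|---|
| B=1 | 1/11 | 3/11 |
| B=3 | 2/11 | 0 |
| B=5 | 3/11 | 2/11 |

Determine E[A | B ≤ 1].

P(B ≤ 1) = 4/11.
Summing A·P(A=x,B=y) over the conditioning event gives 6/11.
E[A | B ≤ 1] = (6/11) / (4/11) = 3/2.

3/2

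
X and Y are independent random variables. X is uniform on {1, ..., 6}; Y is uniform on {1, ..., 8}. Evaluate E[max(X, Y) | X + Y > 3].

82/15

P(X + Y > 3) = 15/16.
Summing max(X,Y)·P(x,y) over outcomes with X + Y > 3 gives 41/8.
E[max(X, Y) | X + Y > 3] = (41/8) / (15/16) = 82/15.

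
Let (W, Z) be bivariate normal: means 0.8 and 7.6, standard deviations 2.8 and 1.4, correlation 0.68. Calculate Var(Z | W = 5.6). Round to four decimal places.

The conditional variance in a bivariate normal is σ_Z²(1 − ρ²), independent of x.
Var(Z | W=5.6) = (1.4)²·(1 − (0.68)²) = 1.96·0.5376 = 1.0537.

1.0537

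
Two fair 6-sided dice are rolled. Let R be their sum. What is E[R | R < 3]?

P(R < 3) = 1/36.
Σ over the event: 2·1/36 = 1/18.
E[R | R < 3] = (1/18) / (1/36) = 2.

2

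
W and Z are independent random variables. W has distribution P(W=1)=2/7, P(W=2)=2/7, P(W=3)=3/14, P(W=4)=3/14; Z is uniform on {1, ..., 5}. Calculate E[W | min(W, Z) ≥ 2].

P(min(W, Z) ≥ 2) = 4/7.
Summing W·P(x,y) over outcomes with min(W, Z) ≥ 2 gives 58/35.
E[W | min(W, Z) ≥ 2] = (58/35) / (4/7) = 29/10.

29/10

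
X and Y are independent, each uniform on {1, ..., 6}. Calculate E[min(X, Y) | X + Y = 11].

5

Outcomes with X + Y = 11: (5,6), (6,5), each with probability 1/36.
E[min(X, Y) | X + Y = 11] = (5 + 5) / 2 = 5.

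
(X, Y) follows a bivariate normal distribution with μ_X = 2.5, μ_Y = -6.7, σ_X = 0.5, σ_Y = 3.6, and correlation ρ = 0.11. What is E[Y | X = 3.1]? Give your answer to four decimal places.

-6.2248

The regression of Y on X has slope ρ·σ_Y/σ_X and passes through (μ_X, μ_Y).
E[Y | X=3.1] = -6.7 + (0.11)·(3.6/0.5)·(3.1 − (2.5)) = -6.7 + (0.792)·(0.6) = -6.2248.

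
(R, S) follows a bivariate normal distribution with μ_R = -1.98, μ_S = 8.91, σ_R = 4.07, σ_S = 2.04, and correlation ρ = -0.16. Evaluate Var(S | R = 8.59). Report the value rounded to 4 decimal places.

Var(S | R=x) = (1 − ρ²)·σ_S².
Var(S | R=8.59) = (2.04)²·(1 − (-0.16)²) = 4.1616·0.9744 = 4.0551.

4.0551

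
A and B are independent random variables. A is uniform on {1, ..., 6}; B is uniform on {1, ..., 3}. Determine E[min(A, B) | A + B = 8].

5/2

Outcomes with A + B = 8: (5,3), (6,2), each with probability 1/18.
E[min(A, B) | A + B = 8] = (3 + 2) / 2 = 5/2.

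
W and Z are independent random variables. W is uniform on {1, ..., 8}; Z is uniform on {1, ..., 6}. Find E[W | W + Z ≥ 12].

Outcomes with W + Z ≥ 12: (6,6), (7,5), (7,6), (8,4), (8,5), (8,6), each with probability 1/48.
E[W | W + Z ≥ 12] = (6 + 7 + 7 + 8 + 8 + 8) / 6 = 22/3.

22/3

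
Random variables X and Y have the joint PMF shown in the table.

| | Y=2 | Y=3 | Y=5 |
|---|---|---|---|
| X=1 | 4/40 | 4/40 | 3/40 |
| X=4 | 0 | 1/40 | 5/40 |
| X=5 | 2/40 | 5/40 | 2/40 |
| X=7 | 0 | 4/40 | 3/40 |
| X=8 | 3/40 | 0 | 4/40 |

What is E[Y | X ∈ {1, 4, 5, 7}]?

P(X ∈ {1, 4, 5, 7}) = 33/40.
Summing Y·P(X=x,Y=y) over the conditioning event gives 119/40.
E[Y | X ∈ {1, 4, 5, 7}] = (119/40) / (33/40) = 119/33.

119/33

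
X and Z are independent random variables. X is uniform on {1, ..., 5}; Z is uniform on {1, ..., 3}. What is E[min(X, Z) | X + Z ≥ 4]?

23/12

P(X + Z ≥ 4) = 4/5.
Summing min(X,Z)·P(x,y) over outcomes with X + Z ≥ 4 gives 23/15.
E[min(X, Z) | X + Z ≥ 4] = (23/15) / (4/5) = 23/12.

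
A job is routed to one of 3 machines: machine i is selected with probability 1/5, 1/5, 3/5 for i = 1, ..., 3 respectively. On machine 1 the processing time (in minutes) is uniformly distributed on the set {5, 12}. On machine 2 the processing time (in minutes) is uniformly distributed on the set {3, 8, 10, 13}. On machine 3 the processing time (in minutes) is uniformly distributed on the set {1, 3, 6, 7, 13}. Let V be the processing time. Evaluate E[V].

E[V | machine 1] = (5+12)/2 = 17/2.
E[V | machine 2] = (3+8+10+13)/4 = 17/2.
E[V | machine 3] = (1+3+6+7+13)/5 = 6.
E[V] = (1/5)·(17/2) + (1/5)·(17/2) + (3/5)·(6) = 7.

7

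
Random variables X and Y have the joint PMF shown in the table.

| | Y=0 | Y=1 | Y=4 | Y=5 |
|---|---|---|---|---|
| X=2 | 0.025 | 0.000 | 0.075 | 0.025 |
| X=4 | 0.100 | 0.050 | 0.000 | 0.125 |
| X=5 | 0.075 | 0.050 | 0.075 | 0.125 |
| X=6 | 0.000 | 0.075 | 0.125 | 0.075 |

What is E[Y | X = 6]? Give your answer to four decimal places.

3.4545

P(X = 6) = 0.275.
Σ Y·P over the event = 1·(0.075) + 4·(0.125) + 5·(0.075) = 0.950.
E[Y | X = 6] = (0.950) / (0.275) = 3.4545.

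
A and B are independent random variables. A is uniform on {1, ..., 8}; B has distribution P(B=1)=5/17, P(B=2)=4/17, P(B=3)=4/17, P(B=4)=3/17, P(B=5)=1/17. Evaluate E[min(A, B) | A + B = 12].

P(A + B = 12) = 1/34.
Summing min(A,B)·P(x,y) over outcomes with A + B = 12 gives 1/8.
E[min(A, B) | A + B = 12] = (1/8) / (1/34) = 17/4.

17/4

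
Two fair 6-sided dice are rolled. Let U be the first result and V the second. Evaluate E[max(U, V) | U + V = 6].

P(U + V = 6) = 5/36.
Summing max(U,V)·P(x,y) over outcomes with U + V = 6 gives 7/12.
E[max(U, V) | U + V = 6] = (7/12) / (5/36) = 21/5.

21/5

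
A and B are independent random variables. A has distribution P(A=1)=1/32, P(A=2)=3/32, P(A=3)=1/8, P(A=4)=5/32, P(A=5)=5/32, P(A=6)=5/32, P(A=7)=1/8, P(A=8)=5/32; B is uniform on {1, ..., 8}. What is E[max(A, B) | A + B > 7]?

P(A + B > 7) = 189/256.
Summing max(A,B)·P(x,y) over outcomes with A + B > 7 gives 1285/256.
E[max(A, B) | A + B > 7] = (1285/256) / (189/256) = 1285/189.

1285/189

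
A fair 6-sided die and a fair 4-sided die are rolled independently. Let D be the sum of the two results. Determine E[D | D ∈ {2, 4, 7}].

21/4

P(D ∈ {2, 4, 7}) = 1/3.
Σ over the event: 2·1/24 + 4·1/8 + 7·1/6 = 7/4.
E[D | D ∈ {2, 4, 7}] = (7/4) / (1/3) = 21/4.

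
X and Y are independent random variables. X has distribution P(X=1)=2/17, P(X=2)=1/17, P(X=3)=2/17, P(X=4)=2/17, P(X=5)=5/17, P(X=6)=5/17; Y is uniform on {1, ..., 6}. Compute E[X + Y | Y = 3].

124/17

P(Y = 3) = 1/6.
Summing (X+Y)·P(x,y) over outcomes with Y = 3 gives 62/51.
E[X + Y | Y = 3] = (62/51) / (1/6) = 124/17.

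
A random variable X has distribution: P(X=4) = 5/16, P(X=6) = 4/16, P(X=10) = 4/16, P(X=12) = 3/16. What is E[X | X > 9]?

P(X > 9) = 7/16.
Σ over the event: 10·1/4 + 12·3/16 = 19/4.
E[X | X > 9] = (19/4) / (7/16) = 76/7.

76/7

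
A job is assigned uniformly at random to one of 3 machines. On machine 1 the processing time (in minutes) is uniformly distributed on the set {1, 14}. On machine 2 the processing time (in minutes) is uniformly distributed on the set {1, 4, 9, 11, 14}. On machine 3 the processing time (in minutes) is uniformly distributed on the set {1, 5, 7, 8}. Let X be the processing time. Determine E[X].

E[X | machine 1] = (1+14)/2 = 15/2.
E[X | machine 2] = (1+4+9+11+14)/5 = 39/5.
E[X | machine 3] = (1+5+7+8)/4 = 21/4.
E[X] = (1/3)·(15/2) + (1/3)·(39/5) + (1/3)·(21/4) = 137/20.

137/20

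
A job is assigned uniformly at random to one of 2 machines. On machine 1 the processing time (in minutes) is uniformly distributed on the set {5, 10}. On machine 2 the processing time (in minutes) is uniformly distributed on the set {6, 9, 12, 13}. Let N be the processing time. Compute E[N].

35/4

E[N | machine 1] = (5+10)/2 = 15/2.
E[N | machine 2] = (6+9+12+13)/4 = 10.
By the law of total expectation,
E[N] = (1/2)·(15/2) + (1/2)·(10) = 35/4.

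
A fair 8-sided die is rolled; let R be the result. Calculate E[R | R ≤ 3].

Given R ≤ 3, R is equally likely to be any of {1, 2, 3}.
E[R | R ≤ 3] = (1 + 2 + 3) / 3 = 2.

2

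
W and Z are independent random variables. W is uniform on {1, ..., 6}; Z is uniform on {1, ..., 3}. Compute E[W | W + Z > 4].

53/12

P(W + Z > 4) = 2/3.
Summing W·P(x,y) over outcomes with W + Z > 4 gives 53/18.
E[W | W + Z > 4] = (53/18) / (2/3) = 53/12.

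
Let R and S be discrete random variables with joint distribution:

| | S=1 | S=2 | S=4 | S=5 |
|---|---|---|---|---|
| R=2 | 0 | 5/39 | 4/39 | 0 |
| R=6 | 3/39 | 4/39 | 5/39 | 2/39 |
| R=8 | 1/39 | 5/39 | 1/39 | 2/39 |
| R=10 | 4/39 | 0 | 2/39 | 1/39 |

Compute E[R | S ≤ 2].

70/11

P(S ≤ 2) = 22/39.
Σ R·P over the event = 2·(5/39) + 6·(3/39) + 6·(4/39) + 8·(1/39) + 8·(5/39) + 10·(4/39) = 140/39.
E[R | S ≤ 2] = (140/39) / (22/39) = 70/11.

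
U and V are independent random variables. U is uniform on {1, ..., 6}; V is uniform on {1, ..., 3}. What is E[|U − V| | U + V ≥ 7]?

P(U + V ≥ 7) = 1/3.
Summing |U−V|·P(x,y) over outcomes with U + V ≥ 7 gives 1.
E[|U − V| | U + V ≥ 7] = (1) / (1/3) = 3.

3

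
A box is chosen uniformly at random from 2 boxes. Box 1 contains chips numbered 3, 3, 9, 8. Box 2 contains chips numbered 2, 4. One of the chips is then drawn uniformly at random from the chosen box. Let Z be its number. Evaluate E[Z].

E[Z | box 1] = (3+3+9+8)/4 = 23/4.
E[Z | box 2] = (2+4)/2 = 3.
E[Z] = (1/2)·(23/4) + (1/2)·(3) = 35/8.

35/8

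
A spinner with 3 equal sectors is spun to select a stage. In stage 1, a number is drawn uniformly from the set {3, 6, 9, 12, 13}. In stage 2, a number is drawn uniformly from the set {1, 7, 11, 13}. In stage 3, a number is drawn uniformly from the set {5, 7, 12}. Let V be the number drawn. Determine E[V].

41/5

E[V | stage 1] = (3+6+9+12+13)/5 = 43/5.
E[V | stage 2] = (1+7+11+13)/4 = 8.
E[V | stage 3] = (5+7+12)/3 = 8.
By the law of total expectation,
E[V] = (1/3)·(43/5) + (1/3)·(8) + (1/3)·(8) = 41/5.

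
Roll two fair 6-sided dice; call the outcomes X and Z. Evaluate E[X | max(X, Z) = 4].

22/7

P(max(X, Z) = 4) = 7/36.
Summing X·P(x,y) over outcomes with max(X, Z) = 4 gives 11/18.
E[X | max(X, Z) = 4] = (11/18) / (7/36) = 22/7.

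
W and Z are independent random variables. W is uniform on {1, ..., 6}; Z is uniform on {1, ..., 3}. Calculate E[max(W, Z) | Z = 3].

4

Outcomes with Z = 3: (1,3), (2,3), (3,3), (4,3), (5,3), (6,3), each with probability 1/18.
E[max(W, Z) | Z = 3] = (3 + 3 + 3 + 4 + 5 + 6) / 6 = 4.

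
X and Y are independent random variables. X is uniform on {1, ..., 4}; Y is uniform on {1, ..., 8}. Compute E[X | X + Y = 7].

5/2

Outcomes with X + Y = 7: (1,6), (2,5), (3,4), (4,3), each with probability 1/32.
E[X | X + Y = 7] = (1 + 2 + 3 + 4) / 4 = 5/2.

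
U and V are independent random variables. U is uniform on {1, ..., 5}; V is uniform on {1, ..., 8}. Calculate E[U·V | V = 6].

Outcomes with V = 6: (1,6), (2,6), (3,6), (4,6), (5,6), each with probability 1/40.
E[U·V | V = 6] = (6 + 12 + 18 + 24 + 30) / 5 = 18.

18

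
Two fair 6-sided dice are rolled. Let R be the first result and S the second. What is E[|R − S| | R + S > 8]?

7/5

Outcomes with R + S > 8: (3,6), (4,5), (4,6), (5,4), (5,5), (5,6), (6,3), (6,4), (6,5), (6,6), each with probability 1/36.
E[|R − S| | R + S > 8] = (3 + 1 + 2 + 1 + 0 + 1 + 3 + 2 + 1 + 0) / 10 = 7/5.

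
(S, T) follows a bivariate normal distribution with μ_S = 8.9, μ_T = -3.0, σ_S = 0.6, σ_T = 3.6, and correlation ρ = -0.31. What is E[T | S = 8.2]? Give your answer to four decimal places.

The regression of T on S has slope ρ·σ_T/σ_S and passes through (μ_S, μ_T).
E[T | S=8.2] = -3.0 + (-0.31)·(3.6/0.6)·(8.2 − (8.9)) = -3.0 + (-1.86)·(-0.7) = -1.6980.

-1.6980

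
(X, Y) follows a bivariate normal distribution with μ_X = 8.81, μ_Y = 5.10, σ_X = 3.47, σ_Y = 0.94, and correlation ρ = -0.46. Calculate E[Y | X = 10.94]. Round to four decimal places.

E[Y | X=x] = μ_Y + ρ(σ_Y/σ_X)(x − μ_X) for jointly normal variables.
E[Y | X=10.94] = 5.10 + (-0.46)·(0.94/3.47)·(10.94 − (8.81)) = 5.10 + (-0.12461)·(2.13) = 4.8346.

4.8346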